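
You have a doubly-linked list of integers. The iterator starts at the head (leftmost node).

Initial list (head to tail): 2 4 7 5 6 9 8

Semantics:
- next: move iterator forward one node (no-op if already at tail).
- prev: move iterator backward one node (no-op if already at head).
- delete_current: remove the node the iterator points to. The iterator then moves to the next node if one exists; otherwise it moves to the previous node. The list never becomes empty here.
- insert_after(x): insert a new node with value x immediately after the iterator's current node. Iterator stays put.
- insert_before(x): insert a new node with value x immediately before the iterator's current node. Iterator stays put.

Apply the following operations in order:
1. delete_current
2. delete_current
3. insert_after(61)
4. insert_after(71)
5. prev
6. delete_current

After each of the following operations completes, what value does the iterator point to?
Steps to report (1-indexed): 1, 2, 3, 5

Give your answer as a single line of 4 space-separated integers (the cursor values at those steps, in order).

Answer: 4 7 7 7

Derivation:
After 1 (delete_current): list=[4, 7, 5, 6, 9, 8] cursor@4
After 2 (delete_current): list=[7, 5, 6, 9, 8] cursor@7
After 3 (insert_after(61)): list=[7, 61, 5, 6, 9, 8] cursor@7
After 4 (insert_after(71)): list=[7, 71, 61, 5, 6, 9, 8] cursor@7
After 5 (prev): list=[7, 71, 61, 5, 6, 9, 8] cursor@7
After 6 (delete_current): list=[71, 61, 5, 6, 9, 8] cursor@71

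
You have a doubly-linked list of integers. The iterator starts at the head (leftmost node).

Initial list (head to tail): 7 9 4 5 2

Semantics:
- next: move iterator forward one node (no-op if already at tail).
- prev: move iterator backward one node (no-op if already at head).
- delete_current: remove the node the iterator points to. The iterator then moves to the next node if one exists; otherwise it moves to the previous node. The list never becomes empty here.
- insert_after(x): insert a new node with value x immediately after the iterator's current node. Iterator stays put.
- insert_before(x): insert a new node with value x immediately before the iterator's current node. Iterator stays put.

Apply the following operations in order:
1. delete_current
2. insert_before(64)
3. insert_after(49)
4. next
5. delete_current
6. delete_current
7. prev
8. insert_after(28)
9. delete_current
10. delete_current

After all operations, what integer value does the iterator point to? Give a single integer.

Answer: 5

Derivation:
After 1 (delete_current): list=[9, 4, 5, 2] cursor@9
After 2 (insert_before(64)): list=[64, 9, 4, 5, 2] cursor@9
After 3 (insert_after(49)): list=[64, 9, 49, 4, 5, 2] cursor@9
After 4 (next): list=[64, 9, 49, 4, 5, 2] cursor@49
After 5 (delete_current): list=[64, 9, 4, 5, 2] cursor@4
After 6 (delete_current): list=[64, 9, 5, 2] cursor@5
After 7 (prev): list=[64, 9, 5, 2] cursor@9
After 8 (insert_after(28)): list=[64, 9, 28, 5, 2] cursor@9
After 9 (delete_current): list=[64, 28, 5, 2] cursor@28
After 10 (delete_current): list=[64, 5, 2] cursor@5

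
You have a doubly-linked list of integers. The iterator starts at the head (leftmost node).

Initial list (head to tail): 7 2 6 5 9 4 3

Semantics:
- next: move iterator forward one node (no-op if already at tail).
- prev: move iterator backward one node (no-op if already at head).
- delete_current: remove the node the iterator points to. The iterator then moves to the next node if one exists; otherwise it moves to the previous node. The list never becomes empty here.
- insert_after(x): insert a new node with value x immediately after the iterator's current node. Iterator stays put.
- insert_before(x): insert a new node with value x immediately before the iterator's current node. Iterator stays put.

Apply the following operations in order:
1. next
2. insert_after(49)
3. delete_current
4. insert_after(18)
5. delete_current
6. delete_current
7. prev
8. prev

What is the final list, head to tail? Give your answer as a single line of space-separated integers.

After 1 (next): list=[7, 2, 6, 5, 9, 4, 3] cursor@2
After 2 (insert_after(49)): list=[7, 2, 49, 6, 5, 9, 4, 3] cursor@2
After 3 (delete_current): list=[7, 49, 6, 5, 9, 4, 3] cursor@49
After 4 (insert_after(18)): list=[7, 49, 18, 6, 5, 9, 4, 3] cursor@49
After 5 (delete_current): list=[7, 18, 6, 5, 9, 4, 3] cursor@18
After 6 (delete_current): list=[7, 6, 5, 9, 4, 3] cursor@6
After 7 (prev): list=[7, 6, 5, 9, 4, 3] cursor@7
After 8 (prev): list=[7, 6, 5, 9, 4, 3] cursor@7

Answer: 7 6 5 9 4 3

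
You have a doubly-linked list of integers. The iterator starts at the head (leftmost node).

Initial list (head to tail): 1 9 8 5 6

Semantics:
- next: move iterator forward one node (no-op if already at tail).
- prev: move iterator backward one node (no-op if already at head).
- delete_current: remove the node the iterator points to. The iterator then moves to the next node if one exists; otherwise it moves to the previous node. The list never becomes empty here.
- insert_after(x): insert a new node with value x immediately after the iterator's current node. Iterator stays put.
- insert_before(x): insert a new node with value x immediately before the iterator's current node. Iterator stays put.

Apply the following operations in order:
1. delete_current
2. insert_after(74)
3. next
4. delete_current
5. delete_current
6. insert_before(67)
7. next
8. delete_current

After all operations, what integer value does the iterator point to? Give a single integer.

Answer: 5

Derivation:
After 1 (delete_current): list=[9, 8, 5, 6] cursor@9
After 2 (insert_after(74)): list=[9, 74, 8, 5, 6] cursor@9
After 3 (next): list=[9, 74, 8, 5, 6] cursor@74
After 4 (delete_current): list=[9, 8, 5, 6] cursor@8
After 5 (delete_current): list=[9, 5, 6] cursor@5
After 6 (insert_before(67)): list=[9, 67, 5, 6] cursor@5
After 7 (next): list=[9, 67, 5, 6] cursor@6
After 8 (delete_current): list=[9, 67, 5] cursor@5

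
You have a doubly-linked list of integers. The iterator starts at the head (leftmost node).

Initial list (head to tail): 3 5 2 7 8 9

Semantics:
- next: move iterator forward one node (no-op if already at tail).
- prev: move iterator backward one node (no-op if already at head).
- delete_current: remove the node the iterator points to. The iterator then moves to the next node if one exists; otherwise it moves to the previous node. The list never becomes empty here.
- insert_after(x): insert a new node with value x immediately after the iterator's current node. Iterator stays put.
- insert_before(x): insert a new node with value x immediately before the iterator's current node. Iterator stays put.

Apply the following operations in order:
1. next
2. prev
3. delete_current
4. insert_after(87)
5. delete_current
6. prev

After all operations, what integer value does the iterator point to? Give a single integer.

After 1 (next): list=[3, 5, 2, 7, 8, 9] cursor@5
After 2 (prev): list=[3, 5, 2, 7, 8, 9] cursor@3
After 3 (delete_current): list=[5, 2, 7, 8, 9] cursor@5
After 4 (insert_after(87)): list=[5, 87, 2, 7, 8, 9] cursor@5
After 5 (delete_current): list=[87, 2, 7, 8, 9] cursor@87
After 6 (prev): list=[87, 2, 7, 8, 9] cursor@87

Answer: 87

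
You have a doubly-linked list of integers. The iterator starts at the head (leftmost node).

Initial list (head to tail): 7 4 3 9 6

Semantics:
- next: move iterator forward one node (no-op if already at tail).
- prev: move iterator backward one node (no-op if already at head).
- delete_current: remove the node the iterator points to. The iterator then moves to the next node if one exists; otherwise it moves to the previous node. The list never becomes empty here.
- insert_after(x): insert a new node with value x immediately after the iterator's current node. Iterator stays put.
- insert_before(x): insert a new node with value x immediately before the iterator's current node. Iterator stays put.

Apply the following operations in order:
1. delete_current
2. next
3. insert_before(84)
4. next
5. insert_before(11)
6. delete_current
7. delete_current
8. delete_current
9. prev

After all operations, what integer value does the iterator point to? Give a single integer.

After 1 (delete_current): list=[4, 3, 9, 6] cursor@4
After 2 (next): list=[4, 3, 9, 6] cursor@3
After 3 (insert_before(84)): list=[4, 84, 3, 9, 6] cursor@3
After 4 (next): list=[4, 84, 3, 9, 6] cursor@9
After 5 (insert_before(11)): list=[4, 84, 3, 11, 9, 6] cursor@9
After 6 (delete_current): list=[4, 84, 3, 11, 6] cursor@6
After 7 (delete_current): list=[4, 84, 3, 11] cursor@11
After 8 (delete_current): list=[4, 84, 3] cursor@3
After 9 (prev): list=[4, 84, 3] cursor@84

Answer: 84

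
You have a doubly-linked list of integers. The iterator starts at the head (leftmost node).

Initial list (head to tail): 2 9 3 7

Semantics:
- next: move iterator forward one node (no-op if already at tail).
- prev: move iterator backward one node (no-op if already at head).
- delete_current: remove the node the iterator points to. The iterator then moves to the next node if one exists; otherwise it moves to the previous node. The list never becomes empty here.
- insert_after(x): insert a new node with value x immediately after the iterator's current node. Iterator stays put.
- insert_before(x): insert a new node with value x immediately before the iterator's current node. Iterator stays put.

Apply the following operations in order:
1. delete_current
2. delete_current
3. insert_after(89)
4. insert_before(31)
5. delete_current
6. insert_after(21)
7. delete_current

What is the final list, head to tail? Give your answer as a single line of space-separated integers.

After 1 (delete_current): list=[9, 3, 7] cursor@9
After 2 (delete_current): list=[3, 7] cursor@3
After 3 (insert_after(89)): list=[3, 89, 7] cursor@3
After 4 (insert_before(31)): list=[31, 3, 89, 7] cursor@3
After 5 (delete_current): list=[31, 89, 7] cursor@89
After 6 (insert_after(21)): list=[31, 89, 21, 7] cursor@89
After 7 (delete_current): list=[31, 21, 7] cursor@21

Answer: 31 21 7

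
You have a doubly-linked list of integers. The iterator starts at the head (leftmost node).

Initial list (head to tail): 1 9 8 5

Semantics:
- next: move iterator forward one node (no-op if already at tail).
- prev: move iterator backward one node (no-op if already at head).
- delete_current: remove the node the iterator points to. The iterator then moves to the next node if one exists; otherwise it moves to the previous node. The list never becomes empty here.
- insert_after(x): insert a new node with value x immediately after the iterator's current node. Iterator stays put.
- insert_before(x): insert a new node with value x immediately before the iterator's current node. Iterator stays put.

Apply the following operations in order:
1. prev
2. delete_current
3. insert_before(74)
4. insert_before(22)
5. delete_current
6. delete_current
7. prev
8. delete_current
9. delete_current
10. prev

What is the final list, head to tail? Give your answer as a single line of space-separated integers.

Answer: 74

Derivation:
After 1 (prev): list=[1, 9, 8, 5] cursor@1
After 2 (delete_current): list=[9, 8, 5] cursor@9
After 3 (insert_before(74)): list=[74, 9, 8, 5] cursor@9
After 4 (insert_before(22)): list=[74, 22, 9, 8, 5] cursor@9
After 5 (delete_current): list=[74, 22, 8, 5] cursor@8
After 6 (delete_current): list=[74, 22, 5] cursor@5
After 7 (prev): list=[74, 22, 5] cursor@22
After 8 (delete_current): list=[74, 5] cursor@5
After 9 (delete_current): list=[74] cursor@74
After 10 (prev): list=[74] cursor@74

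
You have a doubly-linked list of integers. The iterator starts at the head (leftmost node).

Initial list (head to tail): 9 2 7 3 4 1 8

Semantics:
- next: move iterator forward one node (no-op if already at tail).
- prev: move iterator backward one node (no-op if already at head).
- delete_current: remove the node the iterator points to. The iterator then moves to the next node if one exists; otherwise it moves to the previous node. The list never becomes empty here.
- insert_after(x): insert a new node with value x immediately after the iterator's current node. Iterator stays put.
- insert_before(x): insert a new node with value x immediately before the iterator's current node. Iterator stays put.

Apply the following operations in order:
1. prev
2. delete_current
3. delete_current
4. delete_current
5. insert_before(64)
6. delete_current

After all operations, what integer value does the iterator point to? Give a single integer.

Answer: 4

Derivation:
After 1 (prev): list=[9, 2, 7, 3, 4, 1, 8] cursor@9
After 2 (delete_current): list=[2, 7, 3, 4, 1, 8] cursor@2
After 3 (delete_current): list=[7, 3, 4, 1, 8] cursor@7
After 4 (delete_current): list=[3, 4, 1, 8] cursor@3
After 5 (insert_before(64)): list=[64, 3, 4, 1, 8] cursor@3
After 6 (delete_current): list=[64, 4, 1, 8] cursor@4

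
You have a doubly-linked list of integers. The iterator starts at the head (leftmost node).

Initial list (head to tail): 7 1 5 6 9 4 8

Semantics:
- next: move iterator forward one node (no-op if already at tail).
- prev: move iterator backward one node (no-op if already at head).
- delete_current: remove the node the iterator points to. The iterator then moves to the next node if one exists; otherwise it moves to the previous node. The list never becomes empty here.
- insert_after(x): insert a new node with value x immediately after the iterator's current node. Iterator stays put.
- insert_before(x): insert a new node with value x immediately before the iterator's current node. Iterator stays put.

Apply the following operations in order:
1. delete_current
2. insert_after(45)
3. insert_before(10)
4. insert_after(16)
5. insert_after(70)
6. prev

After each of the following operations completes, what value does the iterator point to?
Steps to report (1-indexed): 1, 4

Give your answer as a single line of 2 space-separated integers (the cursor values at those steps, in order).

Answer: 1 1

Derivation:
After 1 (delete_current): list=[1, 5, 6, 9, 4, 8] cursor@1
After 2 (insert_after(45)): list=[1, 45, 5, 6, 9, 4, 8] cursor@1
After 3 (insert_before(10)): list=[10, 1, 45, 5, 6, 9, 4, 8] cursor@1
After 4 (insert_after(16)): list=[10, 1, 16, 45, 5, 6, 9, 4, 8] cursor@1
After 5 (insert_after(70)): list=[10, 1, 70, 16, 45, 5, 6, 9, 4, 8] cursor@1
After 6 (prev): list=[10, 1, 70, 16, 45, 5, 6, 9, 4, 8] cursor@10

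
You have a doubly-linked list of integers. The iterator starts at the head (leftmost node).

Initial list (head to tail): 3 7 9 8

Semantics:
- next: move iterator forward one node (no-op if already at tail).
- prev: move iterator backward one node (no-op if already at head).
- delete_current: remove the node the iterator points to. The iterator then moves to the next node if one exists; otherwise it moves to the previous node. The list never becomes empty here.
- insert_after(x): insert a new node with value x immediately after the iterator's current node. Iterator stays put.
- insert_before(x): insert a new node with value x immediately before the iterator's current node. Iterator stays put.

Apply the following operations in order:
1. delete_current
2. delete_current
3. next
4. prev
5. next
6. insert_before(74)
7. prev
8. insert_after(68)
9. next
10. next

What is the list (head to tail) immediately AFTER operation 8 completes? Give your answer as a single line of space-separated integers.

After 1 (delete_current): list=[7, 9, 8] cursor@7
After 2 (delete_current): list=[9, 8] cursor@9
After 3 (next): list=[9, 8] cursor@8
After 4 (prev): list=[9, 8] cursor@9
After 5 (next): list=[9, 8] cursor@8
After 6 (insert_before(74)): list=[9, 74, 8] cursor@8
After 7 (prev): list=[9, 74, 8] cursor@74
After 8 (insert_after(68)): list=[9, 74, 68, 8] cursor@74

Answer: 9 74 68 8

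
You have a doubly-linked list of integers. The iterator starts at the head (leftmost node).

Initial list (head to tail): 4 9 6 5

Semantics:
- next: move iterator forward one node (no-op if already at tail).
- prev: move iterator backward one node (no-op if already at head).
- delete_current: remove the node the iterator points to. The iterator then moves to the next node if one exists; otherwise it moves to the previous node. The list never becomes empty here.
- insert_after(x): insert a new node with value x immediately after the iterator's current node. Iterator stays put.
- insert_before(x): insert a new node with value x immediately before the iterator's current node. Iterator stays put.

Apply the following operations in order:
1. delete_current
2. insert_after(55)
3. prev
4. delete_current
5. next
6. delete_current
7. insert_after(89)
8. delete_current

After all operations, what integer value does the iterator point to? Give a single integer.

Answer: 89

Derivation:
After 1 (delete_current): list=[9, 6, 5] cursor@9
After 2 (insert_after(55)): list=[9, 55, 6, 5] cursor@9
After 3 (prev): list=[9, 55, 6, 5] cursor@9
After 4 (delete_current): list=[55, 6, 5] cursor@55
After 5 (next): list=[55, 6, 5] cursor@6
After 6 (delete_current): list=[55, 5] cursor@5
After 7 (insert_after(89)): list=[55, 5, 89] cursor@5
After 8 (delete_current): list=[55, 89] cursor@89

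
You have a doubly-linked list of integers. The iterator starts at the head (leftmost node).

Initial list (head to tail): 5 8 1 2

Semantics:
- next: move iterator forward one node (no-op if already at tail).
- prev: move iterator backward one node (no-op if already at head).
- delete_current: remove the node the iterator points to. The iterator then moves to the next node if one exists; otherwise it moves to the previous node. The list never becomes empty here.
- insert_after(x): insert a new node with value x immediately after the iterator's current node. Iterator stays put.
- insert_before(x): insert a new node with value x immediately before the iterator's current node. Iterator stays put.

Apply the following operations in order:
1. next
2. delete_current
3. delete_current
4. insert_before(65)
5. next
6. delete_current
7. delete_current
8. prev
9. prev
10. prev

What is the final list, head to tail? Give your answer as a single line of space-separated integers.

After 1 (next): list=[5, 8, 1, 2] cursor@8
After 2 (delete_current): list=[5, 1, 2] cursor@1
After 3 (delete_current): list=[5, 2] cursor@2
After 4 (insert_before(65)): list=[5, 65, 2] cursor@2
After 5 (next): list=[5, 65, 2] cursor@2
After 6 (delete_current): list=[5, 65] cursor@65
After 7 (delete_current): list=[5] cursor@5
After 8 (prev): list=[5] cursor@5
After 9 (prev): list=[5] cursor@5
After 10 (prev): list=[5] cursor@5

Answer: 5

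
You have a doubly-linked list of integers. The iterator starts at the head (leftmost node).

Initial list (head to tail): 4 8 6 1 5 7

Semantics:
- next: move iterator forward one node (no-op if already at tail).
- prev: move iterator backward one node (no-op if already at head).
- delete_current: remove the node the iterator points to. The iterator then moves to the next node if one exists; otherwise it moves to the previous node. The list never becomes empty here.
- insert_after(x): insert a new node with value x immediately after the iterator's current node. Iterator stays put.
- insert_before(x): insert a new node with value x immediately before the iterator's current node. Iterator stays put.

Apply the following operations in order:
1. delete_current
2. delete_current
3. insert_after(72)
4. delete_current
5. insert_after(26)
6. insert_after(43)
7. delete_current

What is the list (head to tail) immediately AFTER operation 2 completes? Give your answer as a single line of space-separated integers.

After 1 (delete_current): list=[8, 6, 1, 5, 7] cursor@8
After 2 (delete_current): list=[6, 1, 5, 7] cursor@6

Answer: 6 1 5 7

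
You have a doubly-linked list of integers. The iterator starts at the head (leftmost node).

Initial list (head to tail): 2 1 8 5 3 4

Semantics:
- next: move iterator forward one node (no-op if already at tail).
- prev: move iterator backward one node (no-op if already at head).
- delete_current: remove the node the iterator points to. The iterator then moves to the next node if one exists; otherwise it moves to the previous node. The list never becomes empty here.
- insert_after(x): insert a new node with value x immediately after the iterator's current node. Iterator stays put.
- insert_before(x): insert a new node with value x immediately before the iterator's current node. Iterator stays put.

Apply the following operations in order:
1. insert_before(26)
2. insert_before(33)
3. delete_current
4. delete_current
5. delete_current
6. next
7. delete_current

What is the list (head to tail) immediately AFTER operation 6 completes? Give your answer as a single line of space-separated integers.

Answer: 26 33 5 3 4

Derivation:
After 1 (insert_before(26)): list=[26, 2, 1, 8, 5, 3, 4] cursor@2
After 2 (insert_before(33)): list=[26, 33, 2, 1, 8, 5, 3, 4] cursor@2
After 3 (delete_current): list=[26, 33, 1, 8, 5, 3, 4] cursor@1
After 4 (delete_current): list=[26, 33, 8, 5, 3, 4] cursor@8
After 5 (delete_current): list=[26, 33, 5, 3, 4] cursor@5
After 6 (next): list=[26, 33, 5, 3, 4] cursor@3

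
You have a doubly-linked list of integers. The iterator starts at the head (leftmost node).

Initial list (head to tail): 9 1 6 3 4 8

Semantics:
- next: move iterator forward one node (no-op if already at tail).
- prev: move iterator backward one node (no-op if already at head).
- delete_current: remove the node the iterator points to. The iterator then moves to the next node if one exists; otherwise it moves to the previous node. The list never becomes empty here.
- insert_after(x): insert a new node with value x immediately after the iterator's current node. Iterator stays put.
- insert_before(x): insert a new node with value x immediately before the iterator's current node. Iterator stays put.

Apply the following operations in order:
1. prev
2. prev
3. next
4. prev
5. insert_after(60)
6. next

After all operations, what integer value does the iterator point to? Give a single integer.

Answer: 60

Derivation:
After 1 (prev): list=[9, 1, 6, 3, 4, 8] cursor@9
After 2 (prev): list=[9, 1, 6, 3, 4, 8] cursor@9
After 3 (next): list=[9, 1, 6, 3, 4, 8] cursor@1
After 4 (prev): list=[9, 1, 6, 3, 4, 8] cursor@9
After 5 (insert_after(60)): list=[9, 60, 1, 6, 3, 4, 8] cursor@9
After 6 (next): list=[9, 60, 1, 6, 3, 4, 8] cursor@60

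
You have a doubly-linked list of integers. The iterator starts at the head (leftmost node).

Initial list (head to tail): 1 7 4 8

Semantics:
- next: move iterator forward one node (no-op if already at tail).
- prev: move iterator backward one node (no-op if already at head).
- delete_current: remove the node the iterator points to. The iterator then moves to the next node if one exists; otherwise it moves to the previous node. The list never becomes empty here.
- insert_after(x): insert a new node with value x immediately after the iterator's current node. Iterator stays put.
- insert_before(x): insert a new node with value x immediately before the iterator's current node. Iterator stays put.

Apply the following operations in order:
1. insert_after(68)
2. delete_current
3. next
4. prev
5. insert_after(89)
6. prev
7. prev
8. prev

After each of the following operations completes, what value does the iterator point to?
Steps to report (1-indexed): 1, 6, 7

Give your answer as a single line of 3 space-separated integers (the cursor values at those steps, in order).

Answer: 1 68 68

Derivation:
After 1 (insert_after(68)): list=[1, 68, 7, 4, 8] cursor@1
After 2 (delete_current): list=[68, 7, 4, 8] cursor@68
After 3 (next): list=[68, 7, 4, 8] cursor@7
After 4 (prev): list=[68, 7, 4, 8] cursor@68
After 5 (insert_after(89)): list=[68, 89, 7, 4, 8] cursor@68
After 6 (prev): list=[68, 89, 7, 4, 8] cursor@68
After 7 (prev): list=[68, 89, 7, 4, 8] cursor@68
After 8 (prev): list=[68, 89, 7, 4, 8] cursor@68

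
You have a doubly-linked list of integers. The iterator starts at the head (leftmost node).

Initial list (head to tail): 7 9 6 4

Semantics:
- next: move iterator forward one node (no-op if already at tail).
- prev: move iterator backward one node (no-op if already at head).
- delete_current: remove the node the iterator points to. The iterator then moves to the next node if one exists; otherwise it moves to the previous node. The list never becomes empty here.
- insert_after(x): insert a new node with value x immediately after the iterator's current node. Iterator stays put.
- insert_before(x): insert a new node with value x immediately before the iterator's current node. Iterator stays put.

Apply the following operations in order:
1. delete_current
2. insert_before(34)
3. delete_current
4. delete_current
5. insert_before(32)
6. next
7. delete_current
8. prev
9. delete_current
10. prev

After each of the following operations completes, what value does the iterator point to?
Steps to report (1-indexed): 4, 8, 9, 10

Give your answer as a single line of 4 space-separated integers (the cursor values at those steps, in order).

Answer: 4 34 32 32

Derivation:
After 1 (delete_current): list=[9, 6, 4] cursor@9
After 2 (insert_before(34)): list=[34, 9, 6, 4] cursor@9
After 3 (delete_current): list=[34, 6, 4] cursor@6
After 4 (delete_current): list=[34, 4] cursor@4
After 5 (insert_before(32)): list=[34, 32, 4] cursor@4
After 6 (next): list=[34, 32, 4] cursor@4
After 7 (delete_current): list=[34, 32] cursor@32
After 8 (prev): list=[34, 32] cursor@34
After 9 (delete_current): list=[32] cursor@32
After 10 (prev): list=[32] cursor@32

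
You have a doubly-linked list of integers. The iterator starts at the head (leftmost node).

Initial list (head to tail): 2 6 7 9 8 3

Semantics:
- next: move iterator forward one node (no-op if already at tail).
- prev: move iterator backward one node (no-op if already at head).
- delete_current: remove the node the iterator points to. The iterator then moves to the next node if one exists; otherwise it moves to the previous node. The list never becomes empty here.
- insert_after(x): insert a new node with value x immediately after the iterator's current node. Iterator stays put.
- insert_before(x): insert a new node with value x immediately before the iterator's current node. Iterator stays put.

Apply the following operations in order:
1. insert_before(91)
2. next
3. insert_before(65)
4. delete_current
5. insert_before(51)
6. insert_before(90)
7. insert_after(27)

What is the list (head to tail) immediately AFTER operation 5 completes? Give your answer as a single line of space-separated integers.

Answer: 91 2 65 51 7 9 8 3

Derivation:
After 1 (insert_before(91)): list=[91, 2, 6, 7, 9, 8, 3] cursor@2
After 2 (next): list=[91, 2, 6, 7, 9, 8, 3] cursor@6
After 3 (insert_before(65)): list=[91, 2, 65, 6, 7, 9, 8, 3] cursor@6
After 4 (delete_current): list=[91, 2, 65, 7, 9, 8, 3] cursor@7
After 5 (insert_before(51)): list=[91, 2, 65, 51, 7, 9, 8, 3] cursor@7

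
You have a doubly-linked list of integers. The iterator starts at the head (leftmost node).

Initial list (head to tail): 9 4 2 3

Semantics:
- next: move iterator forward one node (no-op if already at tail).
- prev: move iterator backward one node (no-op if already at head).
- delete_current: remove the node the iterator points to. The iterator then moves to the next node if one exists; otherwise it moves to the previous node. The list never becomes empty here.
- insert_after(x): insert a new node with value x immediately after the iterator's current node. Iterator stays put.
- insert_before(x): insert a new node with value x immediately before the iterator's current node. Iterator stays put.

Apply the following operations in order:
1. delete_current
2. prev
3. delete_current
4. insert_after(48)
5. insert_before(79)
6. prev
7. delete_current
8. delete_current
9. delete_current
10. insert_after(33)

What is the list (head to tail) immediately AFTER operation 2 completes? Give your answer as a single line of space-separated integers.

Answer: 4 2 3

Derivation:
After 1 (delete_current): list=[4, 2, 3] cursor@4
After 2 (prev): list=[4, 2, 3] cursor@4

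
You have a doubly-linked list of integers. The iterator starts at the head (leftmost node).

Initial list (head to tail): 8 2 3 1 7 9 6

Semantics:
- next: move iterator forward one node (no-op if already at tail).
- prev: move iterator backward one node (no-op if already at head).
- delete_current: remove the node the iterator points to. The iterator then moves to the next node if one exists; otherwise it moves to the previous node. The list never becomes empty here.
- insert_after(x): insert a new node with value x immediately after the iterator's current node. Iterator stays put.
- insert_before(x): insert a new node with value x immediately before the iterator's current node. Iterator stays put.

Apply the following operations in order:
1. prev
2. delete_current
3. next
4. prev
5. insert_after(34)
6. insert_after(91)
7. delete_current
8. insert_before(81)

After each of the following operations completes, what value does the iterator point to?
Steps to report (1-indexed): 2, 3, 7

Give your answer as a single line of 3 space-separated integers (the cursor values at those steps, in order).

Answer: 2 3 91

Derivation:
After 1 (prev): list=[8, 2, 3, 1, 7, 9, 6] cursor@8
After 2 (delete_current): list=[2, 3, 1, 7, 9, 6] cursor@2
After 3 (next): list=[2, 3, 1, 7, 9, 6] cursor@3
After 4 (prev): list=[2, 3, 1, 7, 9, 6] cursor@2
After 5 (insert_after(34)): list=[2, 34, 3, 1, 7, 9, 6] cursor@2
After 6 (insert_after(91)): list=[2, 91, 34, 3, 1, 7, 9, 6] cursor@2
After 7 (delete_current): list=[91, 34, 3, 1, 7, 9, 6] cursor@91
After 8 (insert_before(81)): list=[81, 91, 34, 3, 1, 7, 9, 6] cursor@91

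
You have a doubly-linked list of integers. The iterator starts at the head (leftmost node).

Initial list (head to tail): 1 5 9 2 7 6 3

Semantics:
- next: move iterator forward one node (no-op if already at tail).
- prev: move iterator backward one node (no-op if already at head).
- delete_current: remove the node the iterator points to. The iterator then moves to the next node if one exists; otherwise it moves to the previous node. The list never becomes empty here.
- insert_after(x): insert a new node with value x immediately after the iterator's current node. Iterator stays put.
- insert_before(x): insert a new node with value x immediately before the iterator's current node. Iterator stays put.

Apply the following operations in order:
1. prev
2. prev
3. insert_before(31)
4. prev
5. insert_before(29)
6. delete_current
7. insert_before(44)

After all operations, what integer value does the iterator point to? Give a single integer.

After 1 (prev): list=[1, 5, 9, 2, 7, 6, 3] cursor@1
After 2 (prev): list=[1, 5, 9, 2, 7, 6, 3] cursor@1
After 3 (insert_before(31)): list=[31, 1, 5, 9, 2, 7, 6, 3] cursor@1
After 4 (prev): list=[31, 1, 5, 9, 2, 7, 6, 3] cursor@31
After 5 (insert_before(29)): list=[29, 31, 1, 5, 9, 2, 7, 6, 3] cursor@31
After 6 (delete_current): list=[29, 1, 5, 9, 2, 7, 6, 3] cursor@1
After 7 (insert_before(44)): list=[29, 44, 1, 5, 9, 2, 7, 6, 3] cursor@1

Answer: 1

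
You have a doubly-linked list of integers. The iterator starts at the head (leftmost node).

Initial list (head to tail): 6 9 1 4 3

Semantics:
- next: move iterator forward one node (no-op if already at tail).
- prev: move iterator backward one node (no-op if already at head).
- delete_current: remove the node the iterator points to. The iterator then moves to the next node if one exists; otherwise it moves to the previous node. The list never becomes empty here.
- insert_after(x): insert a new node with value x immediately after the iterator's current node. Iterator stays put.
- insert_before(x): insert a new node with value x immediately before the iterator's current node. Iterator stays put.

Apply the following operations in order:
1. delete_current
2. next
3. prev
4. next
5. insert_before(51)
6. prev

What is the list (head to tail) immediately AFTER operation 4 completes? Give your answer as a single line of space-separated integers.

After 1 (delete_current): list=[9, 1, 4, 3] cursor@9
After 2 (next): list=[9, 1, 4, 3] cursor@1
After 3 (prev): list=[9, 1, 4, 3] cursor@9
After 4 (next): list=[9, 1, 4, 3] cursor@1

Answer: 9 1 4 3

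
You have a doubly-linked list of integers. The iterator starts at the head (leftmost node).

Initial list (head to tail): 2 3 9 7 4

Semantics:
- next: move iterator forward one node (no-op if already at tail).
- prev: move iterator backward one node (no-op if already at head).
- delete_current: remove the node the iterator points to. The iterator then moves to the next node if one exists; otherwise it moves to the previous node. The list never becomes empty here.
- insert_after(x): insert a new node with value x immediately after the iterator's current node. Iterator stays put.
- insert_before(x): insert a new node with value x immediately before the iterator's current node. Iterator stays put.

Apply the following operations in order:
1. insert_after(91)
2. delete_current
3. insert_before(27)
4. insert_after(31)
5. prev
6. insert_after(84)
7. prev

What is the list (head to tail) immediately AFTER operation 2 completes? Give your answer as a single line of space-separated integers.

After 1 (insert_after(91)): list=[2, 91, 3, 9, 7, 4] cursor@2
After 2 (delete_current): list=[91, 3, 9, 7, 4] cursor@91

Answer: 91 3 9 7 4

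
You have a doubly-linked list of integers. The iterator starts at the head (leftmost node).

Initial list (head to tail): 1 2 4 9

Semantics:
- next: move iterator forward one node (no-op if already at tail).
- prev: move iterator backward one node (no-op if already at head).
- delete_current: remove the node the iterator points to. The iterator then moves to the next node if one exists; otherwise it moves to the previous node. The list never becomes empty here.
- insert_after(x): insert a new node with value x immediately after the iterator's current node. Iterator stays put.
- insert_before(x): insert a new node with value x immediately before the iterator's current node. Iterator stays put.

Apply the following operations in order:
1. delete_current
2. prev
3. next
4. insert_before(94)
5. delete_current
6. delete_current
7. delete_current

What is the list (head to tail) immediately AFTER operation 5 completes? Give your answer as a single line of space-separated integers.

After 1 (delete_current): list=[2, 4, 9] cursor@2
After 2 (prev): list=[2, 4, 9] cursor@2
After 3 (next): list=[2, 4, 9] cursor@4
After 4 (insert_before(94)): list=[2, 94, 4, 9] cursor@4
After 5 (delete_current): list=[2, 94, 9] cursor@9

Answer: 2 94 9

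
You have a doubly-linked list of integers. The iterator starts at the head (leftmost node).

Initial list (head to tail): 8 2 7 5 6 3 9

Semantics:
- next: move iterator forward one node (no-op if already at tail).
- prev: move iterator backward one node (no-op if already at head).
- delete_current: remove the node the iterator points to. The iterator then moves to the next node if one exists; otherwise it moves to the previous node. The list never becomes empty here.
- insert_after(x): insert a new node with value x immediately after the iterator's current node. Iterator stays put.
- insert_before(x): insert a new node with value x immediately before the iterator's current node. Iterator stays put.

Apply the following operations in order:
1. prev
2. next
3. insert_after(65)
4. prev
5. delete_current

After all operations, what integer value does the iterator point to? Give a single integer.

Answer: 2

Derivation:
After 1 (prev): list=[8, 2, 7, 5, 6, 3, 9] cursor@8
After 2 (next): list=[8, 2, 7, 5, 6, 3, 9] cursor@2
After 3 (insert_after(65)): list=[8, 2, 65, 7, 5, 6, 3, 9] cursor@2
After 4 (prev): list=[8, 2, 65, 7, 5, 6, 3, 9] cursor@8
After 5 (delete_current): list=[2, 65, 7, 5, 6, 3, 9] cursor@2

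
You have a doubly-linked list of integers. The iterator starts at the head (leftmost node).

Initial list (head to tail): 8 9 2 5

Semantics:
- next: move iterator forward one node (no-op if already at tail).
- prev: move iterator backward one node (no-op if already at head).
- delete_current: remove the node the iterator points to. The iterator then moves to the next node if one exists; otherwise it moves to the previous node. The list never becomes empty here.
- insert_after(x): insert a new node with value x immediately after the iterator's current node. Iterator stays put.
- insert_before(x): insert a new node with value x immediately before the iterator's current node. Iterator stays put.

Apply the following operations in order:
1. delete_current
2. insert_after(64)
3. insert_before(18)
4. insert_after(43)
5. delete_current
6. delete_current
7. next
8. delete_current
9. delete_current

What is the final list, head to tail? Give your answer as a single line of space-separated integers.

After 1 (delete_current): list=[9, 2, 5] cursor@9
After 2 (insert_after(64)): list=[9, 64, 2, 5] cursor@9
After 3 (insert_before(18)): list=[18, 9, 64, 2, 5] cursor@9
After 4 (insert_after(43)): list=[18, 9, 43, 64, 2, 5] cursor@9
After 5 (delete_current): list=[18, 43, 64, 2, 5] cursor@43
After 6 (delete_current): list=[18, 64, 2, 5] cursor@64
After 7 (next): list=[18, 64, 2, 5] cursor@2
After 8 (delete_current): list=[18, 64, 5] cursor@5
After 9 (delete_current): list=[18, 64] cursor@64

Answer: 18 64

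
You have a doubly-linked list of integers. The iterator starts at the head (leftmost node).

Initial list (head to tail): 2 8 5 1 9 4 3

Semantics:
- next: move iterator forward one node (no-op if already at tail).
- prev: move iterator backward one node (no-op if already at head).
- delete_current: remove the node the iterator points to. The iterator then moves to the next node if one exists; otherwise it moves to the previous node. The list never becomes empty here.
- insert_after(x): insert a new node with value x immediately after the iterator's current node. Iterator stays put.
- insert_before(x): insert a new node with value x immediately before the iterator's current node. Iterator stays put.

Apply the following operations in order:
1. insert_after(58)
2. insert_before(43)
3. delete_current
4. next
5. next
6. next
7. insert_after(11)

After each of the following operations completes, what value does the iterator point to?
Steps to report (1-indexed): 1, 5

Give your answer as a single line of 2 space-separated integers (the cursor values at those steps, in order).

Answer: 2 5

Derivation:
After 1 (insert_after(58)): list=[2, 58, 8, 5, 1, 9, 4, 3] cursor@2
After 2 (insert_before(43)): list=[43, 2, 58, 8, 5, 1, 9, 4, 3] cursor@2
After 3 (delete_current): list=[43, 58, 8, 5, 1, 9, 4, 3] cursor@58
After 4 (next): list=[43, 58, 8, 5, 1, 9, 4, 3] cursor@8
After 5 (next): list=[43, 58, 8, 5, 1, 9, 4, 3] cursor@5
After 6 (next): list=[43, 58, 8, 5, 1, 9, 4, 3] cursor@1
After 7 (insert_after(11)): list=[43, 58, 8, 5, 1, 11, 9, 4, 3] cursor@1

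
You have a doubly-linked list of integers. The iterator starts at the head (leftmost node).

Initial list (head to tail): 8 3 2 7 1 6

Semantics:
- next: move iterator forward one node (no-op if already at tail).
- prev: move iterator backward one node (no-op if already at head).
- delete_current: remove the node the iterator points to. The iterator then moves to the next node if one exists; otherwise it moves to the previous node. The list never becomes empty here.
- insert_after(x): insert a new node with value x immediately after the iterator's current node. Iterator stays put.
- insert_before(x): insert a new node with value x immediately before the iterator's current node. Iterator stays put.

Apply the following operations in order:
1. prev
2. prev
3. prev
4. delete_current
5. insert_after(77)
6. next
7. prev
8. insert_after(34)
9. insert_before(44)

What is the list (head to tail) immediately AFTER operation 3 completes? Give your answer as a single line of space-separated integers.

After 1 (prev): list=[8, 3, 2, 7, 1, 6] cursor@8
After 2 (prev): list=[8, 3, 2, 7, 1, 6] cursor@8
After 3 (prev): list=[8, 3, 2, 7, 1, 6] cursor@8

Answer: 8 3 2 7 1 6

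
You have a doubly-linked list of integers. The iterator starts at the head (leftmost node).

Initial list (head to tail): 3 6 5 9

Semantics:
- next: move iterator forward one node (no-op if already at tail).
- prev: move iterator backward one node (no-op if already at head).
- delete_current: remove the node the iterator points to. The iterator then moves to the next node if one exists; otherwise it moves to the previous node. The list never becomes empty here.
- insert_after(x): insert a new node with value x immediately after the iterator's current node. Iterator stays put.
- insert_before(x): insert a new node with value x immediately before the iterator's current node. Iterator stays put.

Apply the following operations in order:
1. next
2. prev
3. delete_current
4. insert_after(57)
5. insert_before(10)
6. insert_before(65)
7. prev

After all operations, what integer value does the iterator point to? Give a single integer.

Answer: 65

Derivation:
After 1 (next): list=[3, 6, 5, 9] cursor@6
After 2 (prev): list=[3, 6, 5, 9] cursor@3
After 3 (delete_current): list=[6, 5, 9] cursor@6
After 4 (insert_after(57)): list=[6, 57, 5, 9] cursor@6
After 5 (insert_before(10)): list=[10, 6, 57, 5, 9] cursor@6
After 6 (insert_before(65)): list=[10, 65, 6, 57, 5, 9] cursor@6
After 7 (prev): list=[10, 65, 6, 57, 5, 9] cursor@65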